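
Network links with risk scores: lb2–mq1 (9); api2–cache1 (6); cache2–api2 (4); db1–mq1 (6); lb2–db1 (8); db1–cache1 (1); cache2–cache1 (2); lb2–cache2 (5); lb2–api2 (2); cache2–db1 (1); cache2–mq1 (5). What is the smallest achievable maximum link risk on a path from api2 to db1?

Comparing a few candidate routes:
api2→cache2→db1: max(4, 1) = 4
api2→cache2→cache1→db1: max(4, 2, 1) = 4
api2→lb2→cache2→db1: max(2, 5, 1) = 5
The minimum achievable maximum is 4.

4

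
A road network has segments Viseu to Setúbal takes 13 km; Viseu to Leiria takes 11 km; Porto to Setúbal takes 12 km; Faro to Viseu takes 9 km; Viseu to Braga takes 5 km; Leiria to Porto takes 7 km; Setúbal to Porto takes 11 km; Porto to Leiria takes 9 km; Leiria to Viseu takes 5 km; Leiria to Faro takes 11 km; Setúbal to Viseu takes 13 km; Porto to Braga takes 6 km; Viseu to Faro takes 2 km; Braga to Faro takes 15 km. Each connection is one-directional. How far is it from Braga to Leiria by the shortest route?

Paths from Braga to Leiria:
Braga -> Faro -> Viseu -> Leiria: 15 + 9 + 11 = 35
Braga -> Faro -> Viseu -> Setúbal -> Porto -> Leiria: 15 + 9 + 13 + 11 + 9 = 57
The minimum is 35 km.

35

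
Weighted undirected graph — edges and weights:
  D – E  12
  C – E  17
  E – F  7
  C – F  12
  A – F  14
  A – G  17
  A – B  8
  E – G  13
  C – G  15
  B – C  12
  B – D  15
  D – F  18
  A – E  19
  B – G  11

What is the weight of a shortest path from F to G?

Checking several routes:
F -> A -> G: 14 + 17 = 31
F -> E -> C -> G: 7 + 17 + 15 = 39
F -> E -> G: 7 + 13 = 20
F -> C -> B -> G: 12 + 12 + 11 = 35
F -> C -> G: 12 + 15 = 27
F -> A -> B -> G: 14 + 8 + 11 = 33
Shortest: 20.

20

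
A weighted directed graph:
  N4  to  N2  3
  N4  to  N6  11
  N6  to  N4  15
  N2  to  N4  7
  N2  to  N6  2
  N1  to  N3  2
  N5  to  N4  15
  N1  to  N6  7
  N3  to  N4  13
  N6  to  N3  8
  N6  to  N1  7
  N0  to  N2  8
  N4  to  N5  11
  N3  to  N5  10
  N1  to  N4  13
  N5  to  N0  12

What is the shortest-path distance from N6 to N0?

30

A few of the N6→N0 routes:
N6-N3-N5-N0: 8 + 10 + 12 = 30
N6-N1-N3-N5-N0: 7 + 2 + 10 + 12 = 31
N6-N4-N5-N0: 15 + 11 + 12 = 38
Shortest: 30.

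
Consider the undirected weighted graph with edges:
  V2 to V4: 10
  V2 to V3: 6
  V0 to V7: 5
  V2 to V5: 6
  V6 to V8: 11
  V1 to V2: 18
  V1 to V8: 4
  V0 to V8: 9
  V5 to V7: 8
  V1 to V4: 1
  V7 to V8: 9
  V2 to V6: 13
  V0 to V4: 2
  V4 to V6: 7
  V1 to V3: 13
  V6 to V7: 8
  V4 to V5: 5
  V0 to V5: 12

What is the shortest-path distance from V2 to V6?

Comparing a few candidate routes:
V2 → V4 → V6: 10 + 7 = 17
V2 → V5 → V7 → V6: 6 + 8 + 8 = 22
V2 → V6: 13
V2 → V4 → V0 → V7 → V6: 10 + 2 + 5 + 8 = 25
V2 → V5 → V4 → V6: 6 + 5 + 7 = 18
Best route has total 13.

13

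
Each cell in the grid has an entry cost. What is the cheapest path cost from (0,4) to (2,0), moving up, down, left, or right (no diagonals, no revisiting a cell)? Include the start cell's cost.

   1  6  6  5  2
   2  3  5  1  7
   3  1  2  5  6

19

Take r0c4→r0c3→r1c3→r1c2→r2c2→r2c1→r2c0 for a total of 2 + 5 + 1 + 5 + 2 + 1 + 3 = 19.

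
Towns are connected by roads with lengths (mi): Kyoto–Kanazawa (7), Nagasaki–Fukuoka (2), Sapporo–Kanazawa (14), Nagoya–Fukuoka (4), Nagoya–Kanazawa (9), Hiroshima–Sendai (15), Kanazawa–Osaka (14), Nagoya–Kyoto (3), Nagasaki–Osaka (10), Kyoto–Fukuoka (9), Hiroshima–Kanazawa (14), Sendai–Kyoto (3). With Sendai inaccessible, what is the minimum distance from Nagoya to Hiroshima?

Routes from Nagoya to Hiroshima avoiding Sendai:
Nagoya -> Kyoto -> Kanazawa -> Hiroshima: 3 + 7 + 14 = 24
Nagoya -> Kanazawa -> Hiroshima: 9 + 14 = 23
Nagoya -> Fukuoka -> Nagasaki -> Osaka -> Kanazawa -> Hiroshima: 4 + 2 + 10 + 14 + 14 = 44
Nagoya -> Fukuoka -> Kyoto -> Kanazawa -> Hiroshima: 4 + 9 + 7 + 14 = 34
Nagoya -> Kyoto -> Fukuoka -> Nagasaki -> Osaka -> Kanazawa -> Hiroshima: 3 + 9 + 2 + 10 + 14 + 14 = 52
The minimum is 23 mi.

23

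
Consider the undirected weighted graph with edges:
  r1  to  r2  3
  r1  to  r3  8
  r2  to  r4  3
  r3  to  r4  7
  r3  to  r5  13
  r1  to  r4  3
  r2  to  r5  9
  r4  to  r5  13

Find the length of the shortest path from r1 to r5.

12

Checking several routes:
r1-r2-r5: 3 + 9 = 12
r1-r4-r2-r5: 3 + 3 + 9 = 15
r1-r4-r5: 3 + 13 = 16
r1-r3-r5: 8 + 13 = 21
r1-r2-r4-r5: 3 + 3 + 13 = 19
Best route has total 12.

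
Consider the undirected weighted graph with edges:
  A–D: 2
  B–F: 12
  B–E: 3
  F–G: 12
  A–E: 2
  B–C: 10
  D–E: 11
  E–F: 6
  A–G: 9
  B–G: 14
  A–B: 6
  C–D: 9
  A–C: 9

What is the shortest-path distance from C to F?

Comparing a few candidate routes:
C -> A -> B -> E -> F: 9 + 6 + 3 + 6 = 24
C -> B -> A -> E -> F: 10 + 6 + 2 + 6 = 24
C -> B -> E -> F: 10 + 3 + 6 = 19
C -> A -> E -> F: 9 + 2 + 6 = 17
C -> D -> A -> E -> F: 9 + 2 + 2 + 6 = 19
C -> B -> F: 10 + 12 = 22
The minimum is 17.

17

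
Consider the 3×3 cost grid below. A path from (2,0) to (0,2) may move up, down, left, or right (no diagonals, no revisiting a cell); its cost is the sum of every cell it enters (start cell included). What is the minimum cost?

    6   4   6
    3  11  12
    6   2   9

Path (2,0)→(1,0)→(0,0)→(0,1)→(0,2): 6 + 3 + 6 + 4 + 6 = 25.

25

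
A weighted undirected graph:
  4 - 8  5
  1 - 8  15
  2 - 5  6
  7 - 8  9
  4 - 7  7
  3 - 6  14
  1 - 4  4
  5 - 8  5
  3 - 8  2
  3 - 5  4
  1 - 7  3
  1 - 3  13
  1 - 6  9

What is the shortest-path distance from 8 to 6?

16

Some routes from 8 to 6:
8 -> 5 -> 3 -> 6: 5 + 4 + 14 = 23
8 -> 3 -> 6: 2 + 14 = 16
8 -> 4 -> 1 -> 6: 5 + 4 + 9 = 18
8 -> 1 -> 6: 15 + 9 = 24
8 -> 7 -> 1 -> 6: 9 + 3 + 9 = 21
8 -> 3 -> 1 -> 6: 2 + 13 + 9 = 24
Shortest: 16.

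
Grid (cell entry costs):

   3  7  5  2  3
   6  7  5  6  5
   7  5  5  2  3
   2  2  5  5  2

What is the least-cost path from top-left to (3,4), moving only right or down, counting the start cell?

Best path: (0,0) -> (0,1) -> (0,2) -> (0,3) -> (0,4) -> (1,4) -> (2,4) -> (3,4)
Cost: 3 + 7 + 5 + 2 + 3 + 5 + 3 + 2 = 30

30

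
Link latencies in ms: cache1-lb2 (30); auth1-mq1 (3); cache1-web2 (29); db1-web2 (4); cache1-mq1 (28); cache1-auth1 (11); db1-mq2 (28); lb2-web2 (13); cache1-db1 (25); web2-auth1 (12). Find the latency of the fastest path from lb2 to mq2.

A few of the lb2→mq2 routes:
lb2 → cache1 → auth1 → web2 → db1 → mq2: 30 + 11 + 12 + 4 + 28 = 85
lb2 → web2 → auth1 → cache1 → db1 → mq2: 13 + 12 + 11 + 25 + 28 = 89
lb2 → cache1 → db1 → mq2: 30 + 25 + 28 = 83
lb2 → cache1 → web2 → db1 → mq2: 30 + 29 + 4 + 28 = 91
lb2 → web2 → db1 → mq2: 13 + 4 + 28 = 45
Shortest: 45 ms.

45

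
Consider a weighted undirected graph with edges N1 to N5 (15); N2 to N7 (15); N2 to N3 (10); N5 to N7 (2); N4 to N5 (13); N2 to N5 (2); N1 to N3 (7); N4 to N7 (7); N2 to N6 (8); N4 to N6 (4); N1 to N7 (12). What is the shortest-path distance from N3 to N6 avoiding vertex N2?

Candidate routes:
N3→N1→N5→N4→N6: 7 + 15 + 13 + 4 = 39
N3→N1→N5→N7→N4→N6: 7 + 15 + 2 + 7 + 4 = 35
N3→N1→N7→N4→N6: 7 + 12 + 7 + 4 = 30
N3→N1→N7→N5→N4→N6: 7 + 12 + 2 + 13 + 4 = 38
Best route has total 30.

30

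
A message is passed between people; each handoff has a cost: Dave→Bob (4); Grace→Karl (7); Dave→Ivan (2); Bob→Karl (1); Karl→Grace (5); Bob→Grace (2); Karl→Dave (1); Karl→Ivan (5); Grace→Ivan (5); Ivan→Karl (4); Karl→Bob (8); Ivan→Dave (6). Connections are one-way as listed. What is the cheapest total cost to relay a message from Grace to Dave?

Candidate routes:
Grace -> Karl -> Ivan -> Dave: 7 + 5 + 6 = 18
Grace -> Ivan -> Karl -> Dave: 5 + 4 + 1 = 10
Grace -> Ivan -> Dave: 5 + 6 = 11
Grace -> Karl -> Dave: 7 + 1 = 8
Shortest: 8.

8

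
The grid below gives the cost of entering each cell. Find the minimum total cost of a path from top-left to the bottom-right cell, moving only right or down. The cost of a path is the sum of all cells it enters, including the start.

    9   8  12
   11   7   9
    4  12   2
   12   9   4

One optimal route is (0,0) -> (0,1) -> (1,1) -> (1,2) -> (2,2) -> (3,2).
Its cost is 9 + 8 + 7 + 9 + 2 + 4 = 39.

39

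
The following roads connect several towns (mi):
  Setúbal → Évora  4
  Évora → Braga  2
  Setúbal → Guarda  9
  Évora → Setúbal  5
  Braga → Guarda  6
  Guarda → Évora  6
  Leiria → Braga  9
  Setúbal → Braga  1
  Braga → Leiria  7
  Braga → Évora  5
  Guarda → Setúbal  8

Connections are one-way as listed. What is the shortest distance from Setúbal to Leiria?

Routes from Setúbal to Leiria:
Setúbal - Braga - Leiria: 1 + 7 = 8
Setúbal - Évora - Braga - Leiria: 4 + 2 + 7 = 13
Setúbal - Guarda - Évora - Braga - Leiria: 9 + 6 + 2 + 7 = 24
Shortest: 8 mi.

8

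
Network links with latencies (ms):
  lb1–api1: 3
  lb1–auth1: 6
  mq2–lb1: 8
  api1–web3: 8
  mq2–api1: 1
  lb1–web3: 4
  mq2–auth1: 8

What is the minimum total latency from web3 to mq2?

8

Checking several routes:
web3→lb1→mq2: 4 + 8 = 12
web3→lb1→api1→mq2: 4 + 3 + 1 = 8
web3→api1→mq2: 8 + 1 = 9
The minimum is 8 ms.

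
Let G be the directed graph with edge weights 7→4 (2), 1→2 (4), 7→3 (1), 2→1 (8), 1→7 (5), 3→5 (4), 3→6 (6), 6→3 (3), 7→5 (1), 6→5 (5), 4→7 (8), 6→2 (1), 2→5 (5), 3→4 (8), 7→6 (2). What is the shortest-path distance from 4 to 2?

Paths from 4 to 2:
4→7→6→2: 8 + 2 + 1 = 11
4→7→3→6→2: 8 + 1 + 6 + 1 = 16
Best route has total 11.

11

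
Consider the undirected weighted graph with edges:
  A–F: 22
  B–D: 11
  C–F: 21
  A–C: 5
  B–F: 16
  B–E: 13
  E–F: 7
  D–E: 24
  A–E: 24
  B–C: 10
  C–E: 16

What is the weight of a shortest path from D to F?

A few of the D→F routes:
D-B-F: 11 + 16 = 27
D-B-C-F: 11 + 10 + 21 = 42
D-B-C-E-F: 11 + 10 + 16 + 7 = 44
D-E-F: 24 + 7 = 31
D-B-C-A-F: 11 + 10 + 5 + 22 = 48
D-B-E-F: 11 + 13 + 7 = 31
Best route has total 27.

27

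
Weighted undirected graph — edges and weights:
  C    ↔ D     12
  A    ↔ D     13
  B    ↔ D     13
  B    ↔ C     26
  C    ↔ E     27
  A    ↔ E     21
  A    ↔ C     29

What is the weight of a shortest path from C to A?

Paths from C to A:
C -> A: 29
C -> B -> D -> A: 26 + 13 + 13 = 52
C -> D -> A: 12 + 13 = 25
C -> E -> A: 27 + 21 = 48
Shortest: 25.

25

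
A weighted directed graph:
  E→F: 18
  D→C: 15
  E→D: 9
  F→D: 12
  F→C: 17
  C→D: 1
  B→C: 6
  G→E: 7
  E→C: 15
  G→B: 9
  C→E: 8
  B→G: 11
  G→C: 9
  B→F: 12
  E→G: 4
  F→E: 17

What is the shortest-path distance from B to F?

Candidate routes:
B → F: 12
B → G → C → E → F: 11 + 9 + 8 + 18 = 46
B → C → E → F: 6 + 8 + 18 = 32
B → G → E → F: 11 + 7 + 18 = 36
The minimum is 12.

12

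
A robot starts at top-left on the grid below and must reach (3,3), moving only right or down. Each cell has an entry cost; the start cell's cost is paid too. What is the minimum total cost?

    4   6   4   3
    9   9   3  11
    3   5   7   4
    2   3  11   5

One optimal route is [0,0] -> [0,1] -> [0,2] -> [1,2] -> [2,2] -> [2,3] -> [3,3].
Its cost is 4 + 6 + 4 + 3 + 7 + 4 + 5 = 33.
For comparison, the top-then-right route costs 37.

33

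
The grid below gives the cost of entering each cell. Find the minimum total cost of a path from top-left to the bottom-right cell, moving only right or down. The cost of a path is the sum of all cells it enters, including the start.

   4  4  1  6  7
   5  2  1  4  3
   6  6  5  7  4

Take (0,0) -> (0,1) -> (0,2) -> (1,2) -> (1,3) -> (1,4) -> (2,4) for a total of 4 + 4 + 1 + 1 + 4 + 3 + 4 = 21.
(Top row then right column would cost 29.)

21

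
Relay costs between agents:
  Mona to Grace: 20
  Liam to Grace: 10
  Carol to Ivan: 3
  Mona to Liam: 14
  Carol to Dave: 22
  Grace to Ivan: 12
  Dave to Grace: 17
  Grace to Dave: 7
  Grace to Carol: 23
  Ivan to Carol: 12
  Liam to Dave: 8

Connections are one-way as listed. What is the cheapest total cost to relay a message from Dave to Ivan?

29

Candidate routes:
Dave → Grace → Carol → Ivan: 17 + 23 + 3 = 43
Dave → Grace → Ivan: 17 + 12 = 29
Best route has total 29.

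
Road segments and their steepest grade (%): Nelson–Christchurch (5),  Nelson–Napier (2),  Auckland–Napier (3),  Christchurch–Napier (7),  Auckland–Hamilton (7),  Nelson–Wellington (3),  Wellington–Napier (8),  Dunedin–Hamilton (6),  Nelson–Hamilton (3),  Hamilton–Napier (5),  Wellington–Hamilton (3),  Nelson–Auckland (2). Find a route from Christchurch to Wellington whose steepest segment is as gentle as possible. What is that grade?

Some routes from Christchurch to Wellington:
Christchurch-Napier-Hamilton-Nelson-Wellington: max(7, 5, 3, 3) = 7
Christchurch-Nelson-Auckland-Napier-Hamilton-Wellington: max(5, 2, 3, 5, 3) = 5
Christchurch-Napier-Hamilton-Auckland-Nelson-Wellington: max(7, 5, 7, 2, 3) = 7
Christchurch-Nelson-Wellington: max(5, 3) = 5
Christchurch-Nelson-Hamilton-Wellington: max(5, 3, 3) = 5
Christchurch-Nelson-Napier-Hamilton-Wellington: max(5, 2, 5, 3) = 5
Best route has worst link 5%.

5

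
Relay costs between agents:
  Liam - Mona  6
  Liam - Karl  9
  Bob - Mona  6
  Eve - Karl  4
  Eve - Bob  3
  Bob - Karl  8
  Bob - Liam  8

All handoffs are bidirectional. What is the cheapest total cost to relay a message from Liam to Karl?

Checking several routes:
Liam -> Karl: 9
Liam -> Bob -> Eve -> Karl: 8 + 3 + 4 = 15
Liam -> Bob -> Karl: 8 + 8 = 16
Liam -> Mona -> Bob -> Eve -> Karl: 6 + 6 + 3 + 4 = 19
Best route has total 9.

9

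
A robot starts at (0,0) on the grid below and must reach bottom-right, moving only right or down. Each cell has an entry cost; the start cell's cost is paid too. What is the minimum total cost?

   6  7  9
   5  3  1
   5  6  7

22

Best path: [0,0] [1,0] [1,1] [1,2] [2,2]
Cost: 6 + 5 + 3 + 1 + 7 = 22
For comparison, the top-then-right route costs 30.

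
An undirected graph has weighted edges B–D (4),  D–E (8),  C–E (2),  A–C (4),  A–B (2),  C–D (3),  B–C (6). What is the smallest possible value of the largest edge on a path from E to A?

A few of the E→A routes:
E -> C -> A: max(2, 4) = 4
E -> D -> B -> C -> A: max(8, 4, 6, 4) = 8
E -> C -> B -> A: max(2, 6, 2) = 6
E -> C -> D -> B -> A: max(2, 3, 4, 2) = 4
E -> D -> C -> B -> A: max(8, 3, 6, 2) = 8
E -> D -> B -> A: max(8, 4, 2) = 8
The minimum achievable maximum is 4.

4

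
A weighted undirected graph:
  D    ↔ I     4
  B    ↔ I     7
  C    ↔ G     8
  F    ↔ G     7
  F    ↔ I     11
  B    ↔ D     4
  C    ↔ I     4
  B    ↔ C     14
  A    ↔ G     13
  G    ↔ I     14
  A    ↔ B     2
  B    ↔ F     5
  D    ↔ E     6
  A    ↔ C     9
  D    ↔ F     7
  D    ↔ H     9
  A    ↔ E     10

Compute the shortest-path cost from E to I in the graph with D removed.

Some routes from E to I avoiding D:
E -> A -> B -> F -> I: 10 + 2 + 5 + 11 = 28
E -> A -> B -> F -> G -> C -> I: 10 + 2 + 5 + 7 + 8 + 4 = 36
E -> A -> G -> C -> I: 10 + 13 + 8 + 4 = 35
E -> A -> B -> C -> I: 10 + 2 + 14 + 4 = 30
E -> A -> C -> I: 10 + 9 + 4 = 23
E -> A -> B -> I: 10 + 2 + 7 = 19
Shortest: 19.

19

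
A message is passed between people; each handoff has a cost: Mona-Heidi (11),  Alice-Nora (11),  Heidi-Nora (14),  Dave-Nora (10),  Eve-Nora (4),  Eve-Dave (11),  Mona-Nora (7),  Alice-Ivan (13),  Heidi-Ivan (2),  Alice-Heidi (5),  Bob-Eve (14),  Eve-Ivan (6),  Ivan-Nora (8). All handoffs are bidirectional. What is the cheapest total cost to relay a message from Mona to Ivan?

Checking several routes:
Mona - Nora - Eve - Ivan: 7 + 4 + 6 = 17
Mona - Nora - Ivan: 7 + 8 = 15
Mona - Heidi - Ivan: 11 + 2 = 13
Shortest: 13.

13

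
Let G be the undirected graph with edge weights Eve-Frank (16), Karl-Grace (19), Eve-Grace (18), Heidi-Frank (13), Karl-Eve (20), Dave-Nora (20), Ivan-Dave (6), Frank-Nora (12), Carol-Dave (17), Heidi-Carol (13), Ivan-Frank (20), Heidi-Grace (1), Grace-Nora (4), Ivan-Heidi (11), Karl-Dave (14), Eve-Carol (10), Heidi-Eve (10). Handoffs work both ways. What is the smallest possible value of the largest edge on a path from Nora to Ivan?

11

Some routes from Nora to Ivan:
Nora→Frank→Heidi→Ivan: max(12, 13, 11) = 13
Nora→Grace→Heidi→Ivan: max(4, 1, 11) = 11
Nora→Frank→Eve→Carol→Heidi→Ivan: max(12, 16, 10, 13, 11) = 16
Smallest bottleneck: 11.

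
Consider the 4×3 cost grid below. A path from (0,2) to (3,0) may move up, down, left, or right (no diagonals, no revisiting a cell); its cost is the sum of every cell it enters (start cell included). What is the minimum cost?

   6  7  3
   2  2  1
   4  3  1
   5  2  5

15

Best path: r0c2→r1c2→r2c2→r2c1→r3c1→r3c0
Cost: 3 + 1 + 1 + 3 + 2 + 5 = 15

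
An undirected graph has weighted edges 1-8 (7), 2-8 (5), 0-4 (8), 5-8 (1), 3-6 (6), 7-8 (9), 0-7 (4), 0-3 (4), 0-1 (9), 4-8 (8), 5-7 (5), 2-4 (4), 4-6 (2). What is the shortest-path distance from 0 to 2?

Comparing a few candidate routes:
0→3→6→4→2: 4 + 6 + 2 + 4 = 16
0→1→8→2: 9 + 7 + 5 = 21
0→4→2: 8 + 4 = 12
0→7→5→8→2: 4 + 5 + 1 + 5 = 15
0→4→8→2: 8 + 8 + 5 = 21
0→7→8→2: 4 + 9 + 5 = 18
Shortest: 12.

12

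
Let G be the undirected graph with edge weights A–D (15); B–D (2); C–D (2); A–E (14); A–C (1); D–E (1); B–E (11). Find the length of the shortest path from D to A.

3

Routes from D to A:
D → A: 15
D → E → A: 1 + 14 = 15
D → B → E → A: 2 + 11 + 14 = 27
D → C → A: 2 + 1 = 3
Best route has total 3.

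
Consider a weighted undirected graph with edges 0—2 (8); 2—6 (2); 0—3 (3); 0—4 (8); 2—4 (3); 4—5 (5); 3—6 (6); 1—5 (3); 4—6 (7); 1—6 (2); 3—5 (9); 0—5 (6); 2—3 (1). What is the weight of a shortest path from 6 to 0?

Comparing a few candidate routes:
6-2-3-0: 2 + 1 + 3 = 6
6-1-5-0: 2 + 3 + 6 = 11
6-3-0: 6 + 3 = 9
6-2-0: 2 + 8 = 10
Shortest: 6.

6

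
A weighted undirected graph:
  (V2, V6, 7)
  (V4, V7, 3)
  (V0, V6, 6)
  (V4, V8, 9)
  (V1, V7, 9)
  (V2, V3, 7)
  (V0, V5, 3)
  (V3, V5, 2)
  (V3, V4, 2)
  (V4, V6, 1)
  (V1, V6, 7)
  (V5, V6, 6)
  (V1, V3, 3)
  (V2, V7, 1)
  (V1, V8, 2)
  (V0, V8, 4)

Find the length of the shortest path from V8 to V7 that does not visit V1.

Some routes from V8 to V7 avoiding V1:
V8 → V0 → V5 → V6 → V4 → V7: 4 + 3 + 6 + 1 + 3 = 17
V8 → V0 → V5 → V3 → V4 → V7: 4 + 3 + 2 + 2 + 3 = 14
V8 → V4 → V7: 9 + 3 = 12
V8 → V0 → V6 → V4 → V7: 4 + 6 + 1 + 3 = 14
V8 → V0 → V5 → V3 → V2 → V7: 4 + 3 + 2 + 7 + 1 = 17
Shortest: 12.

12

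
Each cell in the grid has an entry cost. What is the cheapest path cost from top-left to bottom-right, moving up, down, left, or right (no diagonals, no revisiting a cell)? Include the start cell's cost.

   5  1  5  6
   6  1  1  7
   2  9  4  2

One optimal route is r0c0 → r0c1 → r1c1 → r1c2 → r2c2 → r2c3.
Its cost is 5 + 1 + 1 + 1 + 4 + 2 = 14.

14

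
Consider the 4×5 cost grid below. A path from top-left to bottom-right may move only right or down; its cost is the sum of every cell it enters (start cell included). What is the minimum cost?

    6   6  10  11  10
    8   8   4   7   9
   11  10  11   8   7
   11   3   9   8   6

52

Best path: (0,0)→(0,1)→(1,1)→(1,2)→(1,3)→(2,3)→(2,4)→(3,4)
Cost: 6 + 6 + 8 + 4 + 7 + 8 + 7 + 6 = 52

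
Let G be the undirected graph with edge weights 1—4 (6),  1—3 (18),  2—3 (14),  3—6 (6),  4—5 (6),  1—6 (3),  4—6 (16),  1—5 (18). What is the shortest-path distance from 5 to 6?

Routes from 5 to 6:
5 - 4 - 1 - 6: 6 + 6 + 3 = 15
5 - 1 - 4 - 6: 18 + 6 + 16 = 40
5 - 1 - 6: 18 + 3 = 21
5 - 4 - 1 - 3 - 6: 6 + 6 + 18 + 6 = 36
5 - 4 - 6: 6 + 16 = 22
5 - 1 - 3 - 6: 18 + 18 + 6 = 42
The minimum is 15.

15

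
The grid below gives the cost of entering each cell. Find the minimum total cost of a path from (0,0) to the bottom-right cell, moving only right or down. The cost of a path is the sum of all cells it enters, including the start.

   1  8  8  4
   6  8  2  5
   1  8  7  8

30

Path r0c0 r1c0 r1c1 r1c2 r1c3 r2c3: 1 + 6 + 8 + 2 + 5 + 8 = 30.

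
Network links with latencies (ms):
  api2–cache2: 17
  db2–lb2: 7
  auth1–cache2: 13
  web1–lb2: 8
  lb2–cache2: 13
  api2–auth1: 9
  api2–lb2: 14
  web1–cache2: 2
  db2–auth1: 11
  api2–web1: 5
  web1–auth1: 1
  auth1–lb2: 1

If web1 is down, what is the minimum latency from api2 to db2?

17

Some routes from api2 to db2 avoiding web1:
api2 -> auth1 -> lb2 -> db2: 9 + 1 + 7 = 17
api2 -> lb2 -> auth1 -> db2: 14 + 1 + 11 = 26
api2 -> lb2 -> db2: 14 + 7 = 21
api2 -> auth1 -> db2: 9 + 11 = 20
The minimum is 17 ms.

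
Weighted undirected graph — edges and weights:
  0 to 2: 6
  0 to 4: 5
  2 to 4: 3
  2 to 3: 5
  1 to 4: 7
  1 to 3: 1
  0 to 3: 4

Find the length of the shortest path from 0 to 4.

5

Routes from 0 to 4:
0 → 4: 5
0 → 3 → 2 → 4: 4 + 5 + 3 = 12
0 → 2 → 3 → 1 → 4: 6 + 5 + 1 + 7 = 19
0 → 2 → 4: 6 + 3 = 9
0 → 3 → 1 → 4: 4 + 1 + 7 = 12
Best route has total 5.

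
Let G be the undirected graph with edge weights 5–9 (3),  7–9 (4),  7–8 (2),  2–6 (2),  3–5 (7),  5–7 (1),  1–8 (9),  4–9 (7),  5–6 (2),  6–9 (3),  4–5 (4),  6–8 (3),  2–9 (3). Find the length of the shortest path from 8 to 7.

Some routes from 8 to 7:
8 - 6 - 5 - 7: 3 + 2 + 1 = 6
8 - 6 - 9 - 7: 3 + 3 + 4 = 10
8 - 6 - 9 - 5 - 7: 3 + 3 + 3 + 1 = 10
8 - 7: 2
8 - 6 - 5 - 9 - 7: 3 + 2 + 3 + 4 = 12
Best route has total 2.

2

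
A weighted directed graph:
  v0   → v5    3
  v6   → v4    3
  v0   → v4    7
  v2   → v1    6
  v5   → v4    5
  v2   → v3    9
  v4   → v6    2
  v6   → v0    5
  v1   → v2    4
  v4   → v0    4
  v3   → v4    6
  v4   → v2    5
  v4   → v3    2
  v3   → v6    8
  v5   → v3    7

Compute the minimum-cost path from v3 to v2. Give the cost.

11

Checking several routes:
v3 -> v6 -> v4 -> v2: 8 + 3 + 5 = 16
v3 -> v4 -> v2: 6 + 5 = 11
v3 -> v6 -> v0 -> v4 -> v2: 8 + 5 + 7 + 5 = 25
Best route has total 11.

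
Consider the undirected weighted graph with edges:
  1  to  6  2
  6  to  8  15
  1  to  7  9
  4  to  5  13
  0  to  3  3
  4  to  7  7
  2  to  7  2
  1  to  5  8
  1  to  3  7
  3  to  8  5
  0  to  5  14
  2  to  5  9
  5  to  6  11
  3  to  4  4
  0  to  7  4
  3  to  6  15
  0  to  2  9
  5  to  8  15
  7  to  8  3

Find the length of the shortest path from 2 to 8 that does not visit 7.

17

A few of the 2→8 routes:
2 -> 0 -> 3 -> 8: 9 + 3 + 5 = 17
2 -> 5 -> 4 -> 3 -> 8: 9 + 13 + 4 + 5 = 31
2 -> 5 -> 8: 9 + 15 = 24
2 -> 5 -> 1 -> 3 -> 8: 9 + 8 + 7 + 5 = 29
The minimum is 17.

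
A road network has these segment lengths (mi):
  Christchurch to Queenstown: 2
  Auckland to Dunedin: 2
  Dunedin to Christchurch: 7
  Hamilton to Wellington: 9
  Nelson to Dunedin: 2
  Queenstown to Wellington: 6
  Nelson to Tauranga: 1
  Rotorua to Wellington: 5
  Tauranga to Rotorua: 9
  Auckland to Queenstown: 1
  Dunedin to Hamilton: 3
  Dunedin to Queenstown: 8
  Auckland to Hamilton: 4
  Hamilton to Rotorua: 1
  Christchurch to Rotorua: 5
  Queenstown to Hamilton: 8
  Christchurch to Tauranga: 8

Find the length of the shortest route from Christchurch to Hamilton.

Comparing a few candidate routes:
Christchurch → Rotorua → Hamilton: 5 + 1 = 6
Christchurch → Queenstown → Hamilton: 2 + 8 = 10
Christchurch → Queenstown → Auckland → Dunedin → Hamilton: 2 + 1 + 2 + 3 = 8
Christchurch → Queenstown → Auckland → Hamilton: 2 + 1 + 4 = 7
Christchurch → Dunedin → Hamilton: 7 + 3 = 10
The minimum is 6 mi.

6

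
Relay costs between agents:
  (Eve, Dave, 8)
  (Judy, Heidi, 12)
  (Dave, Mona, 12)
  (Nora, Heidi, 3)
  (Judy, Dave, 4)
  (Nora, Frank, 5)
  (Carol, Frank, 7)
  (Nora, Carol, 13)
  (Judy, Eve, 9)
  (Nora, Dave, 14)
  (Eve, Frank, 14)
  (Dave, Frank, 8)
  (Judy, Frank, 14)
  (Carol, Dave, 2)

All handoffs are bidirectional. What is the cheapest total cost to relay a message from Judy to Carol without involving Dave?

21

A few of the Judy→Carol routes:
Judy→Heidi→Nora→Carol: 12 + 3 + 13 = 28
Judy→Heidi→Nora→Frank→Carol: 12 + 3 + 5 + 7 = 27
Judy→Frank→Carol: 14 + 7 = 21
Shortest: 21.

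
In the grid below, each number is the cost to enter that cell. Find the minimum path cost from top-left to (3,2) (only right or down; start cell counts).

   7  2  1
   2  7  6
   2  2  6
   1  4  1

Cheapest: r0c0 r1c0 r2c0 r3c0 r3c1 r3c2
  7 + 2 + 2 + 1 + 4 + 1 = 17
For comparison, the top-then-right route costs 23.

17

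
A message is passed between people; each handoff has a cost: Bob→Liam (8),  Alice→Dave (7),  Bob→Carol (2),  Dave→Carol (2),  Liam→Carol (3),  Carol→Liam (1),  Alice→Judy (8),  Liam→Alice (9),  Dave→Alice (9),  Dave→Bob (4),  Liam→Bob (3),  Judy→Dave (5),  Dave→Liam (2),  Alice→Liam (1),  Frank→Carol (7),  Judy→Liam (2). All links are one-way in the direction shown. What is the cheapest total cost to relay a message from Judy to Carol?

5

Checking several routes:
Judy - Dave - Liam - Carol: 5 + 2 + 3 = 10
Judy - Dave - Liam - Bob - Carol: 5 + 2 + 3 + 2 = 12
Judy - Liam - Bob - Carol: 2 + 3 + 2 = 7
Judy - Dave - Carol: 5 + 2 = 7
Judy - Dave - Bob - Carol: 5 + 4 + 2 = 11
Judy - Liam - Carol: 2 + 3 = 5
The minimum is 5.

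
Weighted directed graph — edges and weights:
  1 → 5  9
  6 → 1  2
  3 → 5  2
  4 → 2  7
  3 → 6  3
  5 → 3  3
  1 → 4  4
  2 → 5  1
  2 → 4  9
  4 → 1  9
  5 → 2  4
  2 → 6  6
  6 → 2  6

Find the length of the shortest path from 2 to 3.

4

Paths from 2 to 3:
2 → 5 → 3: 1 + 3 = 4
2 → 6 → 1 → 5 → 3: 6 + 2 + 9 + 3 = 20
2 → 4 → 1 → 5 → 3: 9 + 9 + 9 + 3 = 30
Shortest: 4.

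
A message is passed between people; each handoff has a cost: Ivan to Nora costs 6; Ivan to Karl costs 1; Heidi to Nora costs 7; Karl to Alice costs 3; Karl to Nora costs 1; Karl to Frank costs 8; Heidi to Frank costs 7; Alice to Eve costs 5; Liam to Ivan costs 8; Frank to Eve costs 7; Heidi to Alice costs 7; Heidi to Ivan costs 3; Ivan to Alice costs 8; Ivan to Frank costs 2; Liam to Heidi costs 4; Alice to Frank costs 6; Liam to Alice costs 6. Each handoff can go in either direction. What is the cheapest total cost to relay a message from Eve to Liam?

A few of the Eve→Liam routes:
Eve→Alice→Heidi→Liam: 5 + 7 + 4 = 16
Eve→Alice→Liam: 5 + 6 = 11
Eve→Alice→Karl→Ivan→Heidi→Liam: 5 + 3 + 1 + 3 + 4 = 16
Eve→Frank→Ivan→Heidi→Liam: 7 + 2 + 3 + 4 = 16
Best route has total 11.

11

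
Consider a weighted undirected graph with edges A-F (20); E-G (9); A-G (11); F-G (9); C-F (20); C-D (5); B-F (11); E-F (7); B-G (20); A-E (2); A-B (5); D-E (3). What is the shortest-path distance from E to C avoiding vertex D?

Some routes from E to C avoiding D:
E-A-F-C: 2 + 20 + 20 = 42
E-F-C: 7 + 20 = 27
E-G-F-C: 9 + 9 + 20 = 38
E-A-B-F-C: 2 + 5 + 11 + 20 = 38
E-G-A-B-F-C: 9 + 11 + 5 + 11 + 20 = 56
E-A-G-F-C: 2 + 11 + 9 + 20 = 42
Best route has total 27.

27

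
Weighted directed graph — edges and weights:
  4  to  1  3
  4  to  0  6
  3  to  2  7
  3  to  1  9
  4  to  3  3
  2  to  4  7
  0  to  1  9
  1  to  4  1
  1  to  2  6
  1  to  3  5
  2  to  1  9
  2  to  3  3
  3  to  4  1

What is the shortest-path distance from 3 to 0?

A few of the 3→0 routes:
3-2-4-0: 7 + 7 + 6 = 20
3-1-4-0: 9 + 1 + 6 = 16
3-4-0: 1 + 6 = 7
The minimum is 7.

7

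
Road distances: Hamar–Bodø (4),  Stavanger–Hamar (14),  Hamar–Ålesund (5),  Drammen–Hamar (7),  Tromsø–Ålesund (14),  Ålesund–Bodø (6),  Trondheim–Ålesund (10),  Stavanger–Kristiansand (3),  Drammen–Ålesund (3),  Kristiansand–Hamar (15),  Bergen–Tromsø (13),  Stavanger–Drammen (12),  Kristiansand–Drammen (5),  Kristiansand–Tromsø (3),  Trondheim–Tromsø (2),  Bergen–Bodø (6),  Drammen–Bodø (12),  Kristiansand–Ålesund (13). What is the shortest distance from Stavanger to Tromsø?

Some routes from Stavanger to Tromsø:
Stavanger - Kristiansand - Drammen - Ålesund - Trondheim - Tromsø: 3 + 5 + 3 + 10 + 2 = 23
Stavanger - Drammen - Kristiansand - Tromsø: 12 + 5 + 3 = 20
Stavanger - Kristiansand - Tromsø: 3 + 3 = 6
Best route has total 6.

6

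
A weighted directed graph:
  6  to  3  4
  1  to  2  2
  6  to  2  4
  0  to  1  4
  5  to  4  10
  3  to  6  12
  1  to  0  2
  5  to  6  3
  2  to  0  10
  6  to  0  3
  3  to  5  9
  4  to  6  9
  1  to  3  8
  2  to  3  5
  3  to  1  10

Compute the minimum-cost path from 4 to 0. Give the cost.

12

Candidate routes:
4-6-0: 9 + 3 = 12
4-6-3-1-2-0: 9 + 4 + 10 + 2 + 10 = 35
4-6-3-1-0: 9 + 4 + 10 + 2 = 25
4-6-2-0: 9 + 4 + 10 = 23
4-6-2-3-1-0: 9 + 4 + 5 + 10 + 2 = 30
The minimum is 12.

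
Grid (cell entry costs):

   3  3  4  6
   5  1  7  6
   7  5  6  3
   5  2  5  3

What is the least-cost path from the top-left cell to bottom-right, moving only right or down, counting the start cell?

One optimal route is r0c0 → r0c1 → r1c1 → r2c1 → r3c1 → r3c2 → r3c3.
Its cost is 3 + 3 + 1 + 5 + 2 + 5 + 3 = 22.
(Top row then right column would cost 28.)

22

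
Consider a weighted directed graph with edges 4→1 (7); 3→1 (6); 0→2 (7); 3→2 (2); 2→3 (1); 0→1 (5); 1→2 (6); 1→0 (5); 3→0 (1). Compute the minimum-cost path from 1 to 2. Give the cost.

6

Paths from 1 to 2:
1-2: 6
1-0-2: 5 + 7 = 12
The minimum is 6.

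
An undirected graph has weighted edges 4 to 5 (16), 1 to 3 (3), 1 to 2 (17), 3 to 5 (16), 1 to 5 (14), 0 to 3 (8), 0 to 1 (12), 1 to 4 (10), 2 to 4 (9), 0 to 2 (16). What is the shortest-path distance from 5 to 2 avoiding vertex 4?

Checking several routes:
5 -> 3 -> 1 -> 2: 16 + 3 + 17 = 36
5 -> 3 -> 1 -> 0 -> 2: 16 + 3 + 12 + 16 = 47
5 -> 1 -> 2: 14 + 17 = 31
5 -> 1 -> 0 -> 2: 14 + 12 + 16 = 42
5 -> 1 -> 3 -> 0 -> 2: 14 + 3 + 8 + 16 = 41
5 -> 3 -> 0 -> 2: 16 + 8 + 16 = 40
Best route has total 31.

31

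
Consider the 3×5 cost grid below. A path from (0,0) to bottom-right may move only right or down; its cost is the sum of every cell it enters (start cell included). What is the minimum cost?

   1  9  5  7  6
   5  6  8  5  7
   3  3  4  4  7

27

Best path: r0c0 -> r1c0 -> r2c0 -> r2c1 -> r2c2 -> r2c3 -> r2c4
Cost: 1 + 5 + 3 + 3 + 4 + 4 + 7 = 27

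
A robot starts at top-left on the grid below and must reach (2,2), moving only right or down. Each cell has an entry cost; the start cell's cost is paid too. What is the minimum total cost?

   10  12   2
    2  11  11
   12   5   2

30

Path [0,0] -> [1,0] -> [1,1] -> [2,1] -> [2,2]: 10 + 2 + 11 + 5 + 2 = 30.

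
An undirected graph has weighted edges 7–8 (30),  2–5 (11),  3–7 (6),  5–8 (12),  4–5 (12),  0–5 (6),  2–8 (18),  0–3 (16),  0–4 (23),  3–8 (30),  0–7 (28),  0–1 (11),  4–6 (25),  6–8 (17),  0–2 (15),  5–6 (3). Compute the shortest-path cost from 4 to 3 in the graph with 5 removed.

Some routes from 4 to 3 avoiding 5:
4-6-8-3: 25 + 17 + 30 = 72
4-0-3: 23 + 16 = 39
4-6-8-7-3: 25 + 17 + 30 + 6 = 78
4-0-7-3: 23 + 28 + 6 = 57
4-0-2-8-3: 23 + 15 + 18 + 30 = 86
Best route has total 39.

39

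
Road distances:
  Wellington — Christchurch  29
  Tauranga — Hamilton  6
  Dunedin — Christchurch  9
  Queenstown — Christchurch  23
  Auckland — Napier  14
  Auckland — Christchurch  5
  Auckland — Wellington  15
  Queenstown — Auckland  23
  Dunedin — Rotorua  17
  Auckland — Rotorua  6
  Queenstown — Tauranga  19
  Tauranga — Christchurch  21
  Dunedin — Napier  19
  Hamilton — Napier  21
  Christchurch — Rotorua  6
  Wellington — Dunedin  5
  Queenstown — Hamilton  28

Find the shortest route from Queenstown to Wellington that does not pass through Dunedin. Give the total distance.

Checking several routes:
Queenstown -> Auckland -> Wellington: 23 + 15 = 38
Queenstown -> Christchurch -> Auckland -> Wellington: 23 + 5 + 15 = 43
Queenstown -> Christchurch -> Rotorua -> Auckland -> Wellington: 23 + 6 + 6 + 15 = 50
Best route has total 38.

38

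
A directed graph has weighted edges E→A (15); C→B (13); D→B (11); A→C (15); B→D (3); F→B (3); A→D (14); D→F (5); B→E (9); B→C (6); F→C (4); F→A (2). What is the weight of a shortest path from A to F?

19

Candidate routes:
A→D→F: 14 + 5 = 19
A→C→B→D→F: 15 + 13 + 3 + 5 = 36
The minimum is 19.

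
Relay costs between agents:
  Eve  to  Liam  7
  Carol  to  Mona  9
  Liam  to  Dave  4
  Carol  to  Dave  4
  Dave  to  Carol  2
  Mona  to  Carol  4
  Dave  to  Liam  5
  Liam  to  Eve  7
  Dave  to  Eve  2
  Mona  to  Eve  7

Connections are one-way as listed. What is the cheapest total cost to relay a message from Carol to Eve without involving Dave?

Candidate routes:
Carol -> Mona -> Eve: 9 + 7 = 16
The minimum is 16.

16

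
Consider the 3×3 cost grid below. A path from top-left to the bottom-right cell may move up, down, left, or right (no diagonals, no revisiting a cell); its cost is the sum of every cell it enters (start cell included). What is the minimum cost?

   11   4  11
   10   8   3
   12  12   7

33

Best path: [0,0] -> [0,1] -> [1,1] -> [1,2] -> [2,2]
Cost: 11 + 4 + 8 + 3 + 7 = 33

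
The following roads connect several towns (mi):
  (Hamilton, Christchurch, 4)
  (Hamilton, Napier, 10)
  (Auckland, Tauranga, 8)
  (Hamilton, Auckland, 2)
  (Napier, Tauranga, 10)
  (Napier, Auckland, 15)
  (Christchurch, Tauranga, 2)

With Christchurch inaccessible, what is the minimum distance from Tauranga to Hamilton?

Routes from Tauranga to Hamilton avoiding Christchurch:
Tauranga→Napier→Hamilton: 10 + 10 = 20
Tauranga→Napier→Auckland→Hamilton: 10 + 15 + 2 = 27
Tauranga→Auckland→Napier→Hamilton: 8 + 15 + 10 = 33
Tauranga→Auckland→Hamilton: 8 + 2 = 10
The minimum is 10 mi.

10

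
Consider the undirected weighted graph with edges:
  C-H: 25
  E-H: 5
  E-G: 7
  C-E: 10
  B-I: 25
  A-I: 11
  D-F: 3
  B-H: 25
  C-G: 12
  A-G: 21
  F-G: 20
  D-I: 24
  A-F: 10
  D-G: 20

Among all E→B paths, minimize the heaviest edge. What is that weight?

25

Checking several routes:
E→H→C→G→F→D→I→B: max(5, 25, 12, 20, 3, 24, 25) = 25
E→H→C→G→F→A→I→B: max(5, 25, 12, 20, 10, 11, 25) = 25
E→H→C→G→D→I→B: max(5, 25, 12, 20, 24, 25) = 25
E→H→C→G→D→F→A→I→B: max(5, 25, 12, 20, 3, 10, 11, 25) = 25
E→H→B: max(5, 25) = 25
Best route has worst link 25.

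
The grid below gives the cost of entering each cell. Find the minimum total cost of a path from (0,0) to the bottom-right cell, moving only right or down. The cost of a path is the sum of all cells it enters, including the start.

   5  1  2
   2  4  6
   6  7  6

20

Path [0,0]→[0,1]→[0,2]→[1,2]→[2,2]: 5 + 1 + 2 + 6 + 6 = 20.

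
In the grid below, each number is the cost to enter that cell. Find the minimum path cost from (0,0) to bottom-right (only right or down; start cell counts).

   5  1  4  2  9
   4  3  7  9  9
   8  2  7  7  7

Take r0c0 -> r0c1 -> r1c1 -> r2c1 -> r2c2 -> r2c3 -> r2c4 for a total of 5 + 1 + 3 + 2 + 7 + 7 + 7 = 32.
(Top row then right column would cost 37.)

32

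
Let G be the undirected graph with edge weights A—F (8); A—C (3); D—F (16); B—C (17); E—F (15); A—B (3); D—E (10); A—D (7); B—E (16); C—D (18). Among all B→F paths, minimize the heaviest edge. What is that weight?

Some routes from B to F:
B -> A -> D -> E -> F: max(3, 7, 10, 15) = 15
B -> E -> F: max(16, 15) = 16
B -> A -> F: max(3, 8) = 8
The minimum achievable maximum is 8.

8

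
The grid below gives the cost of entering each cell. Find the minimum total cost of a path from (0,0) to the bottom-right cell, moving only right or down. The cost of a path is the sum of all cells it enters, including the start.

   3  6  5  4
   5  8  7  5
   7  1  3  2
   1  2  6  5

26

Cheapest: [0,0] -> [1,0] -> [2,0] -> [2,1] -> [2,2] -> [2,3] -> [3,3]
  3 + 5 + 7 + 1 + 3 + 2 + 5 = 26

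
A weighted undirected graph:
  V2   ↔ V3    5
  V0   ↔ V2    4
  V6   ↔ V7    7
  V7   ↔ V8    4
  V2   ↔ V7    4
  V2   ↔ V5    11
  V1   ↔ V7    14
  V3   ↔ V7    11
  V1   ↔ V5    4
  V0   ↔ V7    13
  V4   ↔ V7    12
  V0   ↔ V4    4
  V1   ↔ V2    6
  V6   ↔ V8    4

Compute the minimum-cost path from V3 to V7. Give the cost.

9

Some routes from V3 to V7:
V3 - V7: 11
V3 - V2 - V0 - V7: 5 + 4 + 13 = 22
V3 - V2 - V7: 5 + 4 = 9
Shortest: 9.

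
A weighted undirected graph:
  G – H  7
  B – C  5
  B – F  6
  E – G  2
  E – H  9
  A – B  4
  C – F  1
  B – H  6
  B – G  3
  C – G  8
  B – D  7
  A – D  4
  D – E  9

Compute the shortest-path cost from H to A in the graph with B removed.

22

Routes from H to A avoiding B:
H-G-E-D-A: 7 + 2 + 9 + 4 = 22
H-E-D-A: 9 + 9 + 4 = 22
Best route has total 22.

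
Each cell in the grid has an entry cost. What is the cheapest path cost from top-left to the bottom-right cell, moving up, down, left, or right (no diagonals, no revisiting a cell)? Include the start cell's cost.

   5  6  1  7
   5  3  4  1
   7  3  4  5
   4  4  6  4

Take (0,0)→(0,1)→(0,2)→(1,2)→(1,3)→(2,3)→(3,3) for a total of 5 + 6 + 1 + 4 + 1 + 5 + 4 = 26.

26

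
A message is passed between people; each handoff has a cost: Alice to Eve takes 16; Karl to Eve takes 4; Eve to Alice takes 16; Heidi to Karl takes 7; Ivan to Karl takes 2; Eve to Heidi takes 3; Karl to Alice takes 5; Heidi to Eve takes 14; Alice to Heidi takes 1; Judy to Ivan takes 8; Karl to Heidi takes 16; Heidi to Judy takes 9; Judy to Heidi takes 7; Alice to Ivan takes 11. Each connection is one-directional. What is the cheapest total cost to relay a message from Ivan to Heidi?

8

Candidate routes:
Ivan - Karl - Heidi: 2 + 16 = 18
Ivan - Karl - Alice - Eve - Heidi: 2 + 5 + 16 + 3 = 26
Ivan - Karl - Eve - Heidi: 2 + 4 + 3 = 9
Ivan - Karl - Eve - Alice - Heidi: 2 + 4 + 16 + 1 = 23
Ivan - Karl - Alice - Heidi: 2 + 5 + 1 = 8
Best route has total 8.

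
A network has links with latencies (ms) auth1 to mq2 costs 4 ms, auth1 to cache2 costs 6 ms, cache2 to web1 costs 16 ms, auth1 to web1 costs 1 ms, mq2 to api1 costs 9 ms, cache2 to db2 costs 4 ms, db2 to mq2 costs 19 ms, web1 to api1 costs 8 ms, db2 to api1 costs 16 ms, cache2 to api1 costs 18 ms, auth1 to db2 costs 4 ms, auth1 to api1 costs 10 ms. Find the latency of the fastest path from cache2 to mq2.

10

A few of the cache2→mq2 routes:
cache2→db2→mq2: 4 + 19 = 23
cache2→auth1→mq2: 6 + 4 = 10
cache2→web1→auth1→mq2: 16 + 1 + 4 = 21
cache2→db2→auth1→mq2: 4 + 4 + 4 = 12
Best route has total 10 ms.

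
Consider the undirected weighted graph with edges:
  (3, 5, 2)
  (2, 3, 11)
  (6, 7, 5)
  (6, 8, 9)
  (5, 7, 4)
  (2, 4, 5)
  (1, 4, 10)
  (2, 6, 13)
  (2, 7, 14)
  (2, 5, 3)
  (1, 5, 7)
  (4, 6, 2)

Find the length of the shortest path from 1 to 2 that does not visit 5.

15

Candidate routes:
1→4→6→2: 10 + 2 + 13 = 25
1→4→6→7→2: 10 + 2 + 5 + 14 = 31
1→4→2: 10 + 5 = 15
Best route has total 15.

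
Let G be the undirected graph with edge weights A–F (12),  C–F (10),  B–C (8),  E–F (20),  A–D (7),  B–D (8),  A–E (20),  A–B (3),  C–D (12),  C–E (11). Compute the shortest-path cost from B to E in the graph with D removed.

19

Some routes from B to E avoiding D:
B → C → E: 8 + 11 = 19
B → A → F → E: 3 + 12 + 20 = 35
B → A → E: 3 + 20 = 23
The minimum is 19.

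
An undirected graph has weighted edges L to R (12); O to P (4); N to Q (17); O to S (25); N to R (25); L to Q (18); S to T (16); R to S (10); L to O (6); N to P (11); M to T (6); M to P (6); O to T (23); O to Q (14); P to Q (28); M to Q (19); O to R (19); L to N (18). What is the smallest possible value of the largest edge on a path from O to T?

Some routes from O to T:
O→Q→N→L→R→S→T: max(14, 17, 18, 12, 10, 16) = 18
O→P→M→T: max(4, 6, 6) = 6
O→L→R→S→T: max(6, 12, 10, 16) = 16
O→Q→L→N→P→M→T: max(14, 18, 18, 11, 6, 6) = 18
O→Q→N→P→M→T: max(14, 17, 11, 6, 6) = 17
The minimum achievable maximum is 6.

6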